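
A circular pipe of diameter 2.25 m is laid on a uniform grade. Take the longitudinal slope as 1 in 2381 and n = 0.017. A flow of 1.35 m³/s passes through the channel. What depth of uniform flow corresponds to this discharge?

Manning's equation rearranged: A R^(2/3) = nQ / (1·√S) = 0.017 × 1.35 / (√0.00042) = 1.12.
At y = 0.692 m: A R^(2/3) = 0.5567 — low.
At y = 1.19 m: A R^(2/3) = 1.488 — high.
At y = 1.01 m: A R^(2/3) = 1.124 — matches.

y_n = 1.01 m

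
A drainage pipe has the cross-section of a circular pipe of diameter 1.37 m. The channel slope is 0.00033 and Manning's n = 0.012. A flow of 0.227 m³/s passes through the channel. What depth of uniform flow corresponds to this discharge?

y_n = 0.424 m

Manning's equation rearranged: A R^(2/3) = nQ / (1·√S) = 0.012 × 0.227 / (√0.00033) = 0.15.
Try y = 0.321 m: A R^(2/3) = 0.08689 — low.
Try y = 0.463 m: A R^(2/3) = 0.1776 — high.
Try y = 0.424 m: A R^(2/3) = 0.1501 — matches.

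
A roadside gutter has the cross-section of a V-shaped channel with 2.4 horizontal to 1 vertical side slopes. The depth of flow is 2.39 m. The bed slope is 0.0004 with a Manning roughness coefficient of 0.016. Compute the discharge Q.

Q = 18.3 m³/s

For a triangular section with side slope z = 2.4: A = zy² = 2.4×2.39² = 13.71 m²; P = 2y√(1+z²) = 2×2.39×2.6 = 12.43 m.
Hydraulic radius R = A/P = 13.71/12.43 = 1.103 m.
Manning's equation: Q = (1/n) A R^(2/3) S^(1/2) = (1/0.016) × 13.71 × 1.103^(2/3) × 0.0004^(1/2) = 18.3 m³/s.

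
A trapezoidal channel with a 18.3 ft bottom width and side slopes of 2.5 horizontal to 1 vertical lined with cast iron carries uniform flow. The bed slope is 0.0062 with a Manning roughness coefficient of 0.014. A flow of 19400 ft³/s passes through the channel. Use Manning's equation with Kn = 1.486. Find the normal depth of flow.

Manning's equation rearranged: A R^(2/3) = nQ / (1.486·√S) = 0.014 × 19400 / (1.486 × √0.0062) = 2321.
At y = 15.7 ft: A R^(2/3) = 3847 — too large.
At y = 12.5 ft: A R^(2/3) = 2317 — matches.

y_n = 12.5 ft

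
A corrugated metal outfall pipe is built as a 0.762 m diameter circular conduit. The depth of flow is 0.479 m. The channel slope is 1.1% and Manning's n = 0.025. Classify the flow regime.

subcritical

For a circular section of diameter D = 0.762 m at depth y = 0.479 m, the central angle is θ = 2 arccos(1 − 2y/D) = 3.662 rad. Then A = (D²/8)(θ − sin θ) = 0.3019 m² and P = Dθ/2 = 1.395 m.
Hydraulic radius R = A/P = 0.3019/1.395 = 0.2164 m.
V = (1/n) R^(2/3) √S = (1/0.025) × 0.2164^(2/3) × √0.011 = 1.512 m/s. Hydraulic depth D_h = A/T = 0.3019/0.7364 = 0.4099 m.
Froude number Fr = V/√(g·D_h) = 1.512/√(9.81×0.4099) = 0.754, which is less than 1, so the flow is subcritical.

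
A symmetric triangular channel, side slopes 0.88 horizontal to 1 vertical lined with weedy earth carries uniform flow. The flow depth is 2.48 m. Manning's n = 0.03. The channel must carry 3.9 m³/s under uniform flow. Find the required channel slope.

S = 0.00061

For a triangular section with side slope z = 0.88: A = zy² = 0.88×2.48² = 5.412 m²; P = 2y√(1+z²) = 2×2.48×1.332 = 6.607 m.
Hydraulic radius R = A/P = 5.412/6.607 = 0.8192 m.
From Manning's equation, S = [nQ / (1 A R^(2/3))]² = [0.03 × 3.9 / (1 × 5.412 × 0.8192^(2/3))]² = 0.00061.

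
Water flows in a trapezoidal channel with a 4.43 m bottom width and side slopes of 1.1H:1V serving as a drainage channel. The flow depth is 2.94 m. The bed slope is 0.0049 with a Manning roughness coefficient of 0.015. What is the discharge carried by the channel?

Q = 150 m³/s

With bottom width b = 4.43 m and side slope z = 1.1: A = (b + zy)y = (4.43 + 1.1×2.94)×2.94 = 22.53 m²; P = b + 2y√(1+z²) = 4.43 + 2×2.94×1.487 = 13.17 m.
Hydraulic radius R = A/P = 22.53/13.17 = 1.711 m.
Manning's equation: Q = (1/n) A R^(2/3) S^(1/2) = (1/0.015) × 22.53 × 1.711^(2/3) × 0.0049^(1/2) = 150 m³/s.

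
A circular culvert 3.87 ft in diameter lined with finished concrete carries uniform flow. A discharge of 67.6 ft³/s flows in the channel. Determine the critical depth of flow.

At critical depth, Q² T / (g A³) = 1, i.e. A³/T = Q²/g = 67.6²/32.2 = 141.9.
Trying y = 1.97 ft: A³/T = 56.29 — too small.
Trying y = 2.75 ft: A³/T = 203.5 — too large.
Trying y = 2.51 ft: A³/T = 142.4 — matches.

y_c = 2.51 ft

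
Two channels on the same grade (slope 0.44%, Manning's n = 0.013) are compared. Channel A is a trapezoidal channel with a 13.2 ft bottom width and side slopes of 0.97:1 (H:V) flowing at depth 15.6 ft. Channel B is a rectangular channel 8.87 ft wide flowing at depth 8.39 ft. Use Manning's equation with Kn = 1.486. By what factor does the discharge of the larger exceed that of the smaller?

11.5

Channel A: With bottom width b = 13.2 ft and side slope z = 0.97: A = (b + zy)y = (13.2 + 0.97×15.6)×15.6 = 442 ft²; P = b + 2y√(1+z²) = 13.2 + 2×15.6×1.393 = 56.67 ft. Hydraulic radius R = A/P = 442/56.67 = 7.8 ft. Q_A = (1.486/0.013)·442·7.8^(2/3)·√0.0044 = 13180 ft³/s.
Channel B: Flow area A = b·y = 8.87 × 8.39 = 74.42 ft². Wetted perimeter P = b + 2y = 8.87 + 2×8.39 = 25.65 ft. Hydraulic radius R = A/P = 74.42/25.65 = 2.901 ft. Q_B = (1.486/0.013)·74.42·2.901^(2/3)·√0.0044 = 1148 ft³/s.
The larger discharge is 13180 ft³/s and the smaller is 1148 ft³/s; the ratio is 11.5.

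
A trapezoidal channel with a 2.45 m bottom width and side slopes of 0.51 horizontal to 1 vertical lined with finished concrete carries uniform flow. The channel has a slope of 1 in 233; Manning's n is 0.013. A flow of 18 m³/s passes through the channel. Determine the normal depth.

y_n = 1.35 m

Manning's equation rearranged: A R^(2/3) = nQ / (1·√S) = 0.013 × 18 / (√0.004292) = 3.572.
Trying y = 1.7 m: A R^(2/3) = 5.256 — over.
Trying y = 1.35 m: A R^(2/3) = 3.569 — ≈ 3.572.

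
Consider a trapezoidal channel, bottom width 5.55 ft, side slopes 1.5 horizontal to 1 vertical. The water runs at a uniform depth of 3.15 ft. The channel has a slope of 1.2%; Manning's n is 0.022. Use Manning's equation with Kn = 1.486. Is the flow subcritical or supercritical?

With bottom width b = 5.55 ft and side slope z = 1.5: A = (b + zy)y = (5.55 + 1.5×3.15)×3.15 = 32.37 ft²; P = b + 2y√(1+z²) = 5.55 + 2×3.15×1.803 = 16.91 ft.
Hydraulic radius R = A/P = 32.37/16.91 = 1.914 ft.
V = (1.486/n) R^(2/3) √S = (1.486/0.022) × 1.914^(2/3) × √0.012 = 11.41 ft/s. Hydraulic depth D_h = A/T = 32.37/15 = 2.158 ft.
Froude number Fr = V/√(g·D_h) = 11.41/√(32.2×2.158) = 1.37, which is greater than 1, so the flow is supercritical.

supercritical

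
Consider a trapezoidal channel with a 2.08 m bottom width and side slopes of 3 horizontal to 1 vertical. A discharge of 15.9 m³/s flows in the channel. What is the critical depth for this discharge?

At critical depth, Q² T / (g A³) = 1, i.e. A³/T = Q²/g = 15.9²/9.81 = 25.77.
At y = 1.3 m: A³/T = 47.55 — over.
At y = 0.844 m: A³/T = 8.256 — short.
At y = 1.12 m: A³/T = 25.7 — close enough.

y_c = 1.12 m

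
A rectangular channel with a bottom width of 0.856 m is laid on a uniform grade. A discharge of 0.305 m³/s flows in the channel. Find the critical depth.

y_c = 0.235 m

For a rectangular channel, critical depth y_c = (q²/g)^(1/3) where q = Q/b = 0.305/0.856 = 0.3563 m²/s.
So y_c = (0.3563²/9.81)^(1/3) = 0.235 m.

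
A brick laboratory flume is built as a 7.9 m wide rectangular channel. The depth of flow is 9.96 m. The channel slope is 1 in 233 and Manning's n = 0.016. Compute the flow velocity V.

V = 8.19 m/s

Flow area A = b·y = 7.9 × 9.96 = 78.68 m². Wetted perimeter P = b + 2y = 7.9 + 2×9.96 = 27.82 m.
Hydraulic radius R = A/P = 78.68/27.82 = 2.828 m.
From Manning's equation, V = (1/n) R^(2/3) S^(1/2) = (1/0.016) × 2.828^(2/3) × 0.004292^(1/2) = 8.19 m/s.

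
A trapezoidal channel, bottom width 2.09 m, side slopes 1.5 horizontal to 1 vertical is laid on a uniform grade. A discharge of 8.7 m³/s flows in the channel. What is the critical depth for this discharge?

y_c = 0.956 m

At critical depth, Q² T / (g A³) = 1, i.e. A³/T = Q²/g = 8.7²/9.81 = 7.716.
Trying y = 0.763 m: A³/T = 3.433 — short.
Trying y = 1.06 m: A³/T = 11.26 — over.
Trying y = 0.956 m: A³/T = 7.712 — close enough.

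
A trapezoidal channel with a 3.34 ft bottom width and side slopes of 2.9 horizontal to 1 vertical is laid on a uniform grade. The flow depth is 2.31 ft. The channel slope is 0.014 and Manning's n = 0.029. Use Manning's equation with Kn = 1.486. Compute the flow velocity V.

With bottom width b = 3.34 ft and side slope z = 2.9: A = (b + zy)y = (3.34 + 2.9×2.31)×2.31 = 23.19 ft²; P = b + 2y√(1+z²) = 3.34 + 2×2.31×3.068 = 17.51 ft.
Hydraulic radius R = A/P = 23.19/17.51 = 1.324 ft.
From Manning's equation, V = (1.486/n) R^(2/3) S^(1/2) = (1.486/0.029) × 1.324^(2/3) × 0.014^(1/2) = 7.31 ft/s.

V = 7.31 ft/s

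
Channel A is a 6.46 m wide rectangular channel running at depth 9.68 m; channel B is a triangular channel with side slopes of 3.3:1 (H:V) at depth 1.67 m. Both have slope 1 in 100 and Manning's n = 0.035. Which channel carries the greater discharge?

channel A

Channel A: Flow area A = b·y = 6.46 × 9.68 = 62.53 m². Wetted perimeter P = b + 2y = 6.46 + 2×9.68 = 25.82 m. Hydraulic radius R = A/P = 62.53/25.82 = 2.422 m. Q_A = (1/0.035)·62.53·2.422^(2/3)·√0.01 = 322.2 m³/s.
Channel B: For a triangular section with side slope z = 3.3: A = zy² = 3.3×1.67² = 9.203 m²; P = 2y√(1+z²) = 2×1.67×3.448 = 11.52 m. Hydraulic radius R = A/P = 9.203/11.52 = 0.7991 m. Q_B = (1/0.035)·9.203·0.7991^(2/3)·√0.01 = 22.64 m³/s.
Q_A = 322.2 m³/s vs Q_B = 22.64 m³/s, so channel A carries more.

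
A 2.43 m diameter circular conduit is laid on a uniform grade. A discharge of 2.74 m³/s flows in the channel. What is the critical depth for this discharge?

At critical depth, Q² T / (g A³) = 1, i.e. A³/T = Q²/g = 2.74²/9.81 = 0.7653.
Trying y = 0.611 m: A³/T = 0.3622 — low.
Trying y = 0.741 m: A³/T = 0.7664 — ≈ 0.7653.

y_c = 0.741 m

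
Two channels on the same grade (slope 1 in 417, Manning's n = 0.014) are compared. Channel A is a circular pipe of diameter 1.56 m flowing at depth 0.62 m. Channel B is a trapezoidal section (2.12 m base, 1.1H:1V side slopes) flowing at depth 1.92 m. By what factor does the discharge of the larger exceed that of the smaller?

24.5

Channel A: For a circular section of diameter D = 1.56 m at depth y = 0.62 m, the central angle is θ = 2 arccos(1 − 2y/D) = 2.728 rad. Then A = (D²/8)(θ − sin θ) = 0.7078 m² and P = Dθ/2 = 2.128 m. Hydraulic radius R = A/P = 0.7078/2.128 = 0.3326 m. Q_A = (1/0.014)·0.7078·0.3326^(2/3)·√0.002398 = 1.189 m³/s.
Channel B: With bottom width b = 2.12 m and side slope z = 1.1: A = (b + zy)y = (2.12 + 1.1×1.92)×1.92 = 8.125 m²; P = b + 2y√(1+z²) = 2.12 + 2×1.92×1.487 = 7.829 m. Hydraulic radius R = A/P = 8.125/7.829 = 1.038 m. Q_B = (1/0.014)·8.125·1.038^(2/3)·√0.002398 = 29.14 m³/s.
The larger discharge is 29.14 m³/s and the smaller is 1.189 m³/s; the ratio is 24.5.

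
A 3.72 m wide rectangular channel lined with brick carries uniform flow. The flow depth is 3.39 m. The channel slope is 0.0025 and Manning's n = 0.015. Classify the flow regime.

Flow area A = b·y = 3.72 × 3.39 = 12.61 m². Wetted perimeter P = b + 2y = 3.72 + 2×3.39 = 10.5 m.
Hydraulic radius R = A/P = 12.61/10.5 = 1.201 m.
V = (1/n) R^(2/3) √S = (1/0.015) × 1.201^(2/3) × √0.0025 = 3.766 m/s. Hydraulic depth D_h = A/T = 12.61/3.72 = 3.39 m.
Froude number Fr = V/√(g·D_h) = 3.766/√(9.81×3.39) = 0.653, which is less than 1, so the flow is subcritical.

subcritical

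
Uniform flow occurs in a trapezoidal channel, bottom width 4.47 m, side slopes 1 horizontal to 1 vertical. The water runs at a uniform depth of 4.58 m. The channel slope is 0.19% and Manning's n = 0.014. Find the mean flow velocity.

V = 5.55 m/s

With bottom width b = 4.47 m and side slope z = 1: A = (b + zy)y = (4.47 + 1×4.58)×4.58 = 41.45 m²; P = b + 2y√(1+z²) = 4.47 + 2×4.58×1.414 = 17.42 m.
Hydraulic radius R = A/P = 41.45/17.42 = 2.379 m.
From Manning's equation, V = (1/n) R^(2/3) S^(1/2) = (1/0.014) × 2.379^(2/3) × 0.0019^(1/2) = 5.55 m/s.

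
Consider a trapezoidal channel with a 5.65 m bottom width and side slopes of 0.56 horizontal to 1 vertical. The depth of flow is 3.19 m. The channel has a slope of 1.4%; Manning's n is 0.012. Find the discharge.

With bottom width b = 5.65 m and side slope z = 0.56: A = (b + zy)y = (5.65 + 0.56×3.19)×3.19 = 23.72 m²; P = b + 2y√(1+z²) = 5.65 + 2×3.19×1.146 = 12.96 m.
Hydraulic radius R = A/P = 23.72/12.96 = 1.83 m.
Manning's equation: Q = (1/n) A R^(2/3) S^(1/2) = (1/0.012) × 23.72 × 1.83^(2/3) × 0.014^(1/2) = 350 m³/s.

Q = 350 m³/s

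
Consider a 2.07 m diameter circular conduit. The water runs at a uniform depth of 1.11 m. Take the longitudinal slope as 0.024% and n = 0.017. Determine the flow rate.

Q = 1.11 m³/s

For a circular section of diameter D = 2.07 m at depth y = 1.11 m, the central angle is θ = 2 arccos(1 − 2y/D) = 3.287 rad. Then A = (D²/8)(θ − sin θ) = 1.838 m² and P = Dθ/2 = 3.402 m.
Hydraulic radius R = A/P = 1.838/3.402 = 0.5403 m.
Manning's equation: Q = (1/n) A R^(2/3) S^(1/2) = (1/0.017) × 1.838 × 0.5403^(2/3) × 0.00024^(1/2) = 1.11 m³/s.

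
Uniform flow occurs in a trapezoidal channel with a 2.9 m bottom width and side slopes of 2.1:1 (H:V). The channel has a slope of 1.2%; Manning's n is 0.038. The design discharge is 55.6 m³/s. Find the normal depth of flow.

y_n = 2.2 m

Manning's equation rearranged: A R^(2/3) = nQ / (1·√S) = 0.038 × 55.6 / (√0.012) = 19.29.
Try y = 2.44 m: A R^(2/3) = 24.2 — too large.
Try y = 1.84 m: A R^(2/3) = 13.15 — too small.
Try y = 2.2 m: A R^(2/3) = 19.3 — ≈ 19.29.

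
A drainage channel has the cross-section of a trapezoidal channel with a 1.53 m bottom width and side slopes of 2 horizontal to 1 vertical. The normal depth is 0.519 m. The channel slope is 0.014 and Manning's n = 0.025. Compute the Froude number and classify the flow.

With bottom width b = 1.53 m and side slope z = 2: A = (b + zy)y = (1.53 + 2×0.519)×0.519 = 1.333 m²; P = b + 2y√(1+z²) = 1.53 + 2×0.519×2.236 = 3.851 m.
Hydraulic radius R = A/P = 1.333/3.851 = 0.3461 m.
V = (1/n) R^(2/3) √S = (1/0.025) × 0.3461^(2/3) × √0.014 = 2.333 m/s. Hydraulic depth D_h = A/T = 1.333/3.606 = 0.3696 m.
Froude number Fr = V/√(g·D_h) = 2.333/√(9.81×0.3696) = 1.23, which is greater than 1, so the flow is supercritical.

supercritical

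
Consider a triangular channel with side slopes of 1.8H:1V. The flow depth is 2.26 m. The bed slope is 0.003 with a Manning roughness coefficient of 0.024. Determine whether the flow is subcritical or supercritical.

subcritical

For a triangular section with side slope z = 1.8: A = zy² = 1.8×2.26² = 9.194 m²; P = 2y√(1+z²) = 2×2.26×2.059 = 9.307 m.
Hydraulic radius R = A/P = 9.194/9.307 = 0.9878 m.
V = (1/n) R^(2/3) √S = (1/0.024) × 0.9878^(2/3) × √0.003 = 2.264 m/s. Hydraulic depth D_h = A/T = 9.194/8.136 = 1.13 m.
Froude number Fr = V/√(g·D_h) = 2.264/√(9.81×1.13) = 0.68, which is less than 1, so the flow is subcritical.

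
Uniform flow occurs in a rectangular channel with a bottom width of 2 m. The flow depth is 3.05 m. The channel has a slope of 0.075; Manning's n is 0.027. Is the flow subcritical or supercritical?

supercritical

Flow area A = b·y = 2 × 3.05 = 6.1 m². Wetted perimeter P = b + 2y = 2 + 2×3.05 = 8.1 m.
Hydraulic radius R = A/P = 6.1/8.1 = 0.7531 m.
V = (1/n) R^(2/3) √S = (1/0.027) × 0.7531^(2/3) × √0.075 = 8.396 m/s. Hydraulic depth D_h = A/T = 6.1/2 = 3.05 m.
Froude number Fr = V/√(g·D_h) = 8.396/√(9.81×3.05) = 1.53, which is greater than 1, so the flow is supercritical.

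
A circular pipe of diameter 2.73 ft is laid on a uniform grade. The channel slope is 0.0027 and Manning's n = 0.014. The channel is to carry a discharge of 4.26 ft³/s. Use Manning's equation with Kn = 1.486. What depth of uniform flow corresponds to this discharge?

y_n = 0.762 ft

Manning's equation rearranged: A R^(2/3) = nQ / (1.486·√S) = 0.014 × 4.26 / (1.486 × √0.0027) = 0.7724.
Trying y = 0.556 ft: A R^(2/3) = 0.4122 — low.
Trying y = 0.869 ft: A R^(2/3) = 0.9961 — high.
Trying y = 0.762 ft: A R^(2/3) = 0.7722 — matches.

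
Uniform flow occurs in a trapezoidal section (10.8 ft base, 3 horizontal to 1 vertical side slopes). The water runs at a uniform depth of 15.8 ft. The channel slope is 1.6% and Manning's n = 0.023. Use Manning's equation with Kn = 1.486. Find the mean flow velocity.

With bottom width b = 10.8 ft and side slope z = 3: A = (b + zy)y = (10.8 + 3×15.8)×15.8 = 919.6 ft²; P = b + 2y√(1+z²) = 10.8 + 2×15.8×3.162 = 110.7 ft.
Hydraulic radius R = A/P = 919.6/110.7 = 8.305 ft.
From Manning's equation, V = (1.486/n) R^(2/3) S^(1/2) = (1.486/0.023) × 8.305^(2/3) × 0.016^(1/2) = 33.5 ft/s.

V = 33.5 ft/s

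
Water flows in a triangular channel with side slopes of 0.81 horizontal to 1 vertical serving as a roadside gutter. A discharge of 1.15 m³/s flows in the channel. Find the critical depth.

y_c = 0.837 m

At critical depth, Q² T / (g A³) = 1, i.e. A³/T = Q²/g = 1.15²/9.81 = 0.1348.
Try y = 0.647 m: A³/T = 0.03719 — low.
Try y = 0.928 m: A³/T = 0.2258 — high.
Try y = 0.837 m: A³/T = 0.1348 — matches.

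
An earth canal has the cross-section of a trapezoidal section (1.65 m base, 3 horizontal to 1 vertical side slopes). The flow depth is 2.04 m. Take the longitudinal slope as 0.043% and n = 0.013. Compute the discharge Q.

Q = 26.8 m³/s

With bottom width b = 1.65 m and side slope z = 3: A = (b + zy)y = (1.65 + 3×2.04)×2.04 = 15.85 m²; P = b + 2y√(1+z²) = 1.65 + 2×2.04×3.162 = 14.55 m.
Hydraulic radius R = A/P = 15.85/14.55 = 1.089 m.
Manning's equation: Q = (1/n) A R^(2/3) S^(1/2) = (1/0.013) × 15.85 × 1.089^(2/3) × 0.00043^(1/2) = 26.8 m³/s.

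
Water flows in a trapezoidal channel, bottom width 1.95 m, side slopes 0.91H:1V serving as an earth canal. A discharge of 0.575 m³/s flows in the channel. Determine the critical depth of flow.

y_c = 0.2 m

At critical depth, Q² T / (g A³) = 1, i.e. A³/T = Q²/g = 0.575²/9.81 = 0.0337.
Try y = 0.174 m: A³/T = 0.02178 — too small.
Try y = 0.244 m: A³/T = 0.06218 — too large.
Try y = 0.2 m: A³/T = 0.0335 — ≈ 0.0337.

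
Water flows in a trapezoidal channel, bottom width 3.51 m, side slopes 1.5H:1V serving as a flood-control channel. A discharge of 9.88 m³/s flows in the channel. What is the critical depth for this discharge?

y_c = 0.823 m

At critical depth, Q² T / (g A³) = 1, i.e. A³/T = Q²/g = 9.88²/9.81 = 9.95.
At y = 0.931 m: A³/T = 15.12 — high.
At y = 0.669 m: A³/T = 4.99 — low.
At y = 0.823 m: A³/T = 9.957 — close enough.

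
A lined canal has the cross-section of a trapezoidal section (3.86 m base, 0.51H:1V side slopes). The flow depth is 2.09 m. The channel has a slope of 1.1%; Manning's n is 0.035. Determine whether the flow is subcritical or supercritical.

subcritical

With bottom width b = 3.86 m and side slope z = 0.51: A = (b + zy)y = (3.86 + 0.51×2.09)×2.09 = 10.3 m²; P = b + 2y√(1+z²) = 3.86 + 2×2.09×1.123 = 8.552 m.
Hydraulic radius R = A/P = 10.3/8.552 = 1.204 m.
V = (1/n) R^(2/3) √S = (1/0.035) × 1.204^(2/3) × √0.011 = 3.391 m/s. Hydraulic depth D_h = A/T = 10.3/5.992 = 1.718 m.
Froude number Fr = V/√(g·D_h) = 3.391/√(9.81×1.718) = 0.826, which is less than 1, so the flow is subcritical.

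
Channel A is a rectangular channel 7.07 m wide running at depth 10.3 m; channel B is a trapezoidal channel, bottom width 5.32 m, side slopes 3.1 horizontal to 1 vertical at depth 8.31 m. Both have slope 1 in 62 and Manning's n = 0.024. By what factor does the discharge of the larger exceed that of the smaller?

Channel A: Flow area A = b·y = 7.07 × 10.3 = 72.82 m². Wetted perimeter P = b + 2y = 7.07 + 2×10.3 = 27.67 m. Hydraulic radius R = A/P = 72.82/27.67 = 2.632 m. Q_A = (1/0.024)·72.82·2.632^(2/3)·√0.01613 = 734.5 m³/s.
Channel B: With bottom width b = 5.32 m and side slope z = 3.1: A = (b + zy)y = (5.32 + 3.1×8.31)×8.31 = 258.3 m²; P = b + 2y√(1+z²) = 5.32 + 2×8.31×3.257 = 59.46 m. Hydraulic radius R = A/P = 258.3/59.46 = 4.344 m. Q_B = (1/0.024)·258.3·4.344^(2/3)·√0.01613 = 3639 m³/s.
The larger discharge is 3639 m³/s and the smaller is 734.5 m³/s; the ratio is 4.95.

4.95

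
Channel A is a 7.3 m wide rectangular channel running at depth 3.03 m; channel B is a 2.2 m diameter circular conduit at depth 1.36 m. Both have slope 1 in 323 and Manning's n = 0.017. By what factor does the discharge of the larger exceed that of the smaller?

17.3

Channel A: Flow area A = b·y = 7.3 × 3.03 = 22.12 m². Wetted perimeter P = b + 2y = 7.3 + 2×3.03 = 13.36 m. Hydraulic radius R = A/P = 22.12/13.36 = 1.656 m. Q_A = (1/0.017)·22.12·1.656^(2/3)·√0.003096 = 101.3 m³/s.
Channel B: For a circular section of diameter D = 2.2 m at depth y = 1.36 m, the central angle is θ = 2 arccos(1 − 2y/D) = 3.619 rad. Then A = (D²/8)(θ − sin θ) = 2.467 m² and P = Dθ/2 = 3.981 m. Hydraulic radius R = A/P = 2.467/3.981 = 0.6198 m. Q_B = (1/0.017)·2.467·0.6198^(2/3)·√0.003096 = 5.871 m³/s.
The larger discharge is 101.3 m³/s and the smaller is 5.871 m³/s; the ratio is 17.3.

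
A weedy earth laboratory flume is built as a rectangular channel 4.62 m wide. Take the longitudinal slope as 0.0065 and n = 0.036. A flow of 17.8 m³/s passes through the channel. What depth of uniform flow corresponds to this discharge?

Manning's equation rearranged: A R^(2/3) = nQ / (1·√S) = 0.036 × 17.8 / (√0.0065) = 7.948.
Trying y = 1.28 m: A R^(2/3) = 5.196 — too small.
Trying y = 1.89 m: A R^(2/3) = 8.96 — too large.
Trying y = 1.73 m: A R^(2/3) = 7.935 — close enough.

y_n = 1.73 m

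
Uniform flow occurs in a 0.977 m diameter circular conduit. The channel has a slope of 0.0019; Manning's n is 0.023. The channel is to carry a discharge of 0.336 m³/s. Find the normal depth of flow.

y_n = 0.548 m

Manning's equation rearranged: A R^(2/3) = nQ / (1·√S) = 0.023 × 0.336 / (√0.0019) = 0.1773.
Try y = 0.492 m: A R^(2/3) = 0.1482 — low.
Try y = 0.548 m: A R^(2/3) = 0.1771 — close enough.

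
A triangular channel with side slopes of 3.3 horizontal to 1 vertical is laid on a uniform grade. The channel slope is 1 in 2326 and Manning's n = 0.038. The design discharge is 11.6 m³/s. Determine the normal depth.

Manning's equation rearranged: A R^(2/3) = nQ / (1·√S) = 0.038 × 11.6 / (√0.0004299) = 21.26.
At y = 3.05 m: A R^(2/3) = 39.5 — over.
At y = 1.9 m: A R^(2/3) = 11.18 — short.
At y = 2.42 m: A R^(2/3) = 21.31 — matches.

y_n = 2.42 m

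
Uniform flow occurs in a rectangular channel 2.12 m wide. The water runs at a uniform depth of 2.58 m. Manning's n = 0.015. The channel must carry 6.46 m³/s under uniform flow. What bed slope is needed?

S = 0.00046

Flow area A = b·y = 2.12 × 2.58 = 5.47 m². Wetted perimeter P = b + 2y = 2.12 + 2×2.58 = 7.28 m.
Hydraulic radius R = A/P = 5.47/7.28 = 0.7513 m.
From Manning's equation, S = [nQ / (1 A R^(2/3))]² = [0.015 × 6.46 / (1 × 5.47 × 0.7513^(2/3))]² = 0.00046.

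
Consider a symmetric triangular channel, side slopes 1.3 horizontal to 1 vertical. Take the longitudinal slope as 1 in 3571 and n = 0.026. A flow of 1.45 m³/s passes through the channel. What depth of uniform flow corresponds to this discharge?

y_n = 1.55 m

Manning's equation rearranged: A R^(2/3) = nQ / (1·√S) = 0.026 × 1.45 / (√0.00028) = 2.253.
Trying y = 1.19 m: A R^(2/3) = 1.115 — low.
Trying y = 1.55 m: A R^(2/3) = 2.257 — matches.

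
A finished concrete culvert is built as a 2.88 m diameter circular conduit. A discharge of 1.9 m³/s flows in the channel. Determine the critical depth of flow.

y_c = 0.585 m

At critical depth, Q² T / (g A³) = 1, i.e. A³/T = Q²/g = 1.9²/9.81 = 0.368.
At y = 0.689 m: A³/T = 0.6976 — high.
At y = 0.435 m: A³/T = 0.1149 — low.
At y = 0.585 m: A³/T = 0.368 — close enough.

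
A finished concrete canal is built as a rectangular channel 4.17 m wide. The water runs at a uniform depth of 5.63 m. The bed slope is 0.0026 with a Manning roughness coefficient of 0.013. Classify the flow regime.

Flow area A = b·y = 4.17 × 5.63 = 23.48 m². Wetted perimeter P = b + 2y = 4.17 + 2×5.63 = 15.43 m.
Hydraulic radius R = A/P = 23.48/15.43 = 1.522 m.
V = (1/n) R^(2/3) √S = (1/0.013) × 1.522^(2/3) × √0.0026 = 5.189 m/s. Hydraulic depth D_h = A/T = 23.48/4.17 = 5.63 m.
Froude number Fr = V/√(g·D_h) = 5.189/√(9.81×5.63) = 0.698, which is less than 1, so the flow is subcritical.

subcritical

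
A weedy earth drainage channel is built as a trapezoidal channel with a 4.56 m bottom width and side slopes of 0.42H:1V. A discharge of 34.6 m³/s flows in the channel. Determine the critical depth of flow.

At critical depth, Q² T / (g A³) = 1, i.e. A³/T = Q²/g = 34.6²/9.81 = 122.
Trying y = 1.36 m: A³/T = 59.6 — short.
Trying y = 1.99 m: A³/T = 198.7 — over.
Trying y = 1.71 m: A³/T = 122.6 — ≈ 122.

y_c = 1.71 m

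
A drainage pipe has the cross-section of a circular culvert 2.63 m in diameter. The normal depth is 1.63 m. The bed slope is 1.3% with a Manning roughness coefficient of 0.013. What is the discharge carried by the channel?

Q = 25.4 m³/s

For a circular section of diameter D = 2.63 m at depth y = 1.63 m, the central angle is θ = 2 arccos(1 − 2y/D) = 3.625 rad. Then A = (D²/8)(θ − sin θ) = 3.537 m² and P = Dθ/2 = 4.767 m.
Hydraulic radius R = A/P = 3.537/4.767 = 0.7419 m.
Manning's equation: Q = (1/n) A R^(2/3) S^(1/2) = (1/0.013) × 3.537 × 0.7419^(2/3) × 0.013^(1/2) = 25.4 m³/s.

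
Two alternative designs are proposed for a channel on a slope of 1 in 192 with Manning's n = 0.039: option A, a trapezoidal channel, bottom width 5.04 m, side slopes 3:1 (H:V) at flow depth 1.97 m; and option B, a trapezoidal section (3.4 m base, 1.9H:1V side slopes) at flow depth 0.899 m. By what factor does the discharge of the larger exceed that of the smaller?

Channel A: With bottom width b = 5.04 m and side slope z = 3: A = (b + zy)y = (5.04 + 3×1.97)×1.97 = 21.57 m²; P = b + 2y√(1+z²) = 5.04 + 2×1.97×3.162 = 17.5 m. Hydraulic radius R = A/P = 21.57/17.5 = 1.233 m. Q_A = (1/0.039)·21.57·1.233^(2/3)·√0.005208 = 45.89 m³/s.
Channel B: With bottom width b = 3.4 m and side slope z = 1.9: A = (b + zy)y = (3.4 + 1.9×0.899)×0.899 = 4.592 m²; P = b + 2y√(1+z²) = 3.4 + 2×0.899×2.147 = 7.26 m. Hydraulic radius R = A/P = 4.592/7.26 = 0.6325 m. Q_B = (1/0.039)·4.592·0.6325^(2/3)·√0.005208 = 6.261 m³/s.
The larger discharge is 45.89 m³/s and the smaller is 6.261 m³/s; the ratio is 7.33.

7.33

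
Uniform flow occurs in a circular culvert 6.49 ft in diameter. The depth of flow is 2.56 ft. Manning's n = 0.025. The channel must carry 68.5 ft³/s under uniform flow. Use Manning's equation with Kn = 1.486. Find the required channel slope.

S = 0.0059

For a circular section of diameter D = 6.49 ft at depth y = 2.56 ft, the central angle is θ = 2 arccos(1 − 2y/D) = 2.716 rad. Then A = (D²/8)(θ − sin θ) = 12.13 ft² and P = Dθ/2 = 8.814 ft.
Hydraulic radius R = A/P = 12.13/8.814 = 1.376 ft.
From Manning's equation, S = [nQ / (1.486 A R^(2/3))]² = [0.025 × 68.5 / (1.486 × 12.13 × 1.376^(2/3))]² = 0.0059.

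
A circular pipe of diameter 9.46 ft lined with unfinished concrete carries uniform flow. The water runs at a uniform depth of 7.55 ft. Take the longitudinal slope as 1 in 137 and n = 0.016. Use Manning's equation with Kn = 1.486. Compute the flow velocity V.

For a circular section of diameter D = 9.46 ft at depth y = 7.55 ft, the central angle is θ = 2 arccos(1 − 2y/D) = 4.419 rad. Then A = (D²/8)(θ − sin θ) = 60.14 ft² and P = Dθ/2 = 20.9 ft.
Hydraulic radius R = A/P = 60.14/20.9 = 2.877 ft.
From Manning's equation, V = (1.486/n) R^(2/3) S^(1/2) = (1.486/0.016) × 2.877^(2/3) × 0.007299^(1/2) = 16.1 ft/s.

V = 16.1 ft/s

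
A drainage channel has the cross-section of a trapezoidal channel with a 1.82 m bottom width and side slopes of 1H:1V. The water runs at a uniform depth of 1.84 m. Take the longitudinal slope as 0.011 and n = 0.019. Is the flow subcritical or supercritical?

With bottom width b = 1.82 m and side slope z = 1: A = (b + zy)y = (1.82 + 1×1.84)×1.84 = 6.734 m²; P = b + 2y√(1+z²) = 1.82 + 2×1.84×1.414 = 7.024 m.
Hydraulic radius R = A/P = 6.734/7.024 = 0.9587 m.
V = (1/n) R^(2/3) √S = (1/0.019) × 0.9587^(2/3) × √0.011 = 5.367 m/s. Hydraulic depth D_h = A/T = 6.734/5.5 = 1.224 m.
Froude number Fr = V/√(g·D_h) = 5.367/√(9.81×1.224) = 1.55, which is greater than 1, so the flow is supercritical.

supercritical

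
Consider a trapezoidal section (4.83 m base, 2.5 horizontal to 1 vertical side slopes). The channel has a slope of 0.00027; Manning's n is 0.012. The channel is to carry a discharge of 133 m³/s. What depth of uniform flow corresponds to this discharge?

Manning's equation rearranged: A R^(2/3) = nQ / (1·√S) = 0.012 × 133 / (√0.00027) = 97.13.
At y = 4.54 m: A R^(2/3) = 135.6 — over.
At y = 3.4 m: A R^(2/3) = 70.95 — short.
At y = 3.92 m: A R^(2/3) = 97.33 — close enough.

y_n = 3.92 m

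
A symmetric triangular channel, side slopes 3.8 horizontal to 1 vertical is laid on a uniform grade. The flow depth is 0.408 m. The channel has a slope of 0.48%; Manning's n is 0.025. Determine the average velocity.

For a triangular section with side slope z = 3.8: A = zy² = 3.8×0.408² = 0.6326 m²; P = 2y√(1+z²) = 2×0.408×3.929 = 3.206 m.
Hydraulic radius R = A/P = 0.6326/3.206 = 0.1973 m.
From Manning's equation, V = (1/n) R^(2/3) S^(1/2) = (1/0.025) × 0.1973^(2/3) × 0.0048^(1/2) = 0.939 m/s.

V = 0.939 m/s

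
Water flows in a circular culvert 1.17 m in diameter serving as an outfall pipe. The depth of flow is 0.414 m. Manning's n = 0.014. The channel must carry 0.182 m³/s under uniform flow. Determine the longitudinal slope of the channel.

S = 0.000402

For a circular section of diameter D = 1.17 m at depth y = 0.414 m, the central angle is θ = 2 arccos(1 − 2y/D) = 2.548 rad. Then A = (D²/8)(θ − sin θ) = 0.3404 m² and P = Dθ/2 = 1.491 m.
Hydraulic radius R = A/P = 0.3404/1.491 = 0.2283 m.
From Manning's equation, S = [nQ / (1 A R^(2/3))]² = [0.014 × 0.182 / (1 × 0.3404 × 0.2283^(2/3))]² = 0.000402.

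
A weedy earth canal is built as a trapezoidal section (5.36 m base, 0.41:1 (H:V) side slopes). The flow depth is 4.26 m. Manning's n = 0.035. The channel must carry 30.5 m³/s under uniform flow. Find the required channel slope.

With bottom width b = 5.36 m and side slope z = 0.41: A = (b + zy)y = (5.36 + 0.41×4.26)×4.26 = 30.27 m²; P = b + 2y√(1+z²) = 5.36 + 2×4.26×1.081 = 14.57 m.
Hydraulic radius R = A/P = 30.27/14.57 = 2.078 m.
From Manning's equation, S = [nQ / (1 A R^(2/3))]² = [0.035 × 30.5 / (1 × 30.27 × 2.078^(2/3))]² = 0.000469.

S = 0.000469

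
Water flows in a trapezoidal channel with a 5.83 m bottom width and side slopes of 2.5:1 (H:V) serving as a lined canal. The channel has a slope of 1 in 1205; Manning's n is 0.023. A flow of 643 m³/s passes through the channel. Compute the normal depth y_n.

y_n = 7.83 m

Manning's equation rearranged: A R^(2/3) = nQ / (1·√S) = 0.023 × 643 / (√0.0008299) = 513.4.
Trying y = 6.46 m: A R^(2/3) = 327.1 — short.
Trying y = 9.77 m: A R^(2/3) = 871 — over.
Trying y = 7.83 m: A R^(2/3) = 513.3 — matches.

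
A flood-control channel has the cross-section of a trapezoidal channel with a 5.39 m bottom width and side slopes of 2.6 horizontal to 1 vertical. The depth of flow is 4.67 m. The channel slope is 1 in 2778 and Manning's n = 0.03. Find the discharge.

Q = 98.1 m³/s

With bottom width b = 5.39 m and side slope z = 2.6: A = (b + zy)y = (5.39 + 2.6×4.67)×4.67 = 81.87 m²; P = b + 2y√(1+z²) = 5.39 + 2×4.67×2.786 = 31.41 m.
Hydraulic radius R = A/P = 81.87/31.41 = 2.607 m.
Manning's equation: Q = (1/n) A R^(2/3) S^(1/2) = (1/0.03) × 81.87 × 2.607^(2/3) × 0.00036^(1/2) = 98.1 m³/s.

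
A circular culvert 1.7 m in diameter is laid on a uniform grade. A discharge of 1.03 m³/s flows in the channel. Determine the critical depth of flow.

y_c = 0.496 m

At critical depth, Q² T / (g A³) = 1, i.e. A³/T = Q²/g = 1.03²/9.81 = 0.1081.
Try y = 0.408 m: A³/T = 0.05062 — low.
Try y = 0.496 m: A³/T = 0.1082 — matches.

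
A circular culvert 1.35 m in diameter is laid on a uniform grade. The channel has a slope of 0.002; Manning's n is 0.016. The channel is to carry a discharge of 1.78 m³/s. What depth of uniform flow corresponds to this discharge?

Manning's equation rearranged: A R^(2/3) = nQ / (1·√S) = 0.016 × 1.78 / (√0.002) = 0.6368.
Try y = 1.26 m: A R^(2/3) = 0.7463 — over.
Try y = 0.851 m: A R^(2/3) = 0.502 — short.
Try y = 1.02 m: A R^(2/3) = 0.6381 — matches.

y_n = 1.02 m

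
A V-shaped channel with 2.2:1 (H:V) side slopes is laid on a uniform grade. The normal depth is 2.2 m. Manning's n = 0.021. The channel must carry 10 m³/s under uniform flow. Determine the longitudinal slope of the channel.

S = 0.000388

For a triangular section with side slope z = 2.2: A = zy² = 2.2×2.2² = 10.65 m²; P = 2y√(1+z²) = 2×2.2×2.417 = 10.63 m.
Hydraulic radius R = A/P = 10.65/10.63 = 1.001 m.
From Manning's equation, S = [nQ / (1 A R^(2/3))]² = [0.021 × 10 / (1 × 10.65 × 1.001^(2/3))]² = 0.000388.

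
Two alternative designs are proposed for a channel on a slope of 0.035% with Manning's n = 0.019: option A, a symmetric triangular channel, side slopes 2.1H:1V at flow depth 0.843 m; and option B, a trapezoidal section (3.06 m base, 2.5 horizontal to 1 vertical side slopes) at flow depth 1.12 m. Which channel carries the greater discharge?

channel B

Channel A: For a triangular section with side slope z = 2.1: A = zy² = 2.1×0.843² = 1.492 m²; P = 2y√(1+z²) = 2×0.843×2.326 = 3.922 m. Hydraulic radius R = A/P = 1.492/3.922 = 0.3806 m. Q_A = (1/0.019)·1.492·0.3806^(2/3)·√0.00035 = 0.7717 m³/s.
Channel B: With bottom width b = 3.06 m and side slope z = 2.5: A = (b + zy)y = (3.06 + 2.5×1.12)×1.12 = 6.563 m²; P = b + 2y√(1+z²) = 3.06 + 2×1.12×2.693 = 9.091 m. Hydraulic radius R = A/P = 6.563/9.091 = 0.7219 m. Q_B = (1/0.019)·6.563·0.7219^(2/3)·√0.00035 = 5.201 m³/s.
Q_A = 0.7717 m³/s vs Q_B = 5.201 m³/s, so channel B carries more.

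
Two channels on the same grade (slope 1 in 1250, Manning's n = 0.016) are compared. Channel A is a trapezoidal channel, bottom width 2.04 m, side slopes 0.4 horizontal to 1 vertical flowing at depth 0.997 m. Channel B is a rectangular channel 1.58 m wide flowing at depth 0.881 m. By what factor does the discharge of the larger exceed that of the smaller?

Channel A: With bottom width b = 2.04 m and side slope z = 0.4: A = (b + zy)y = (2.04 + 0.4×0.997)×0.997 = 2.431 m²; P = b + 2y√(1+z²) = 2.04 + 2×0.997×1.077 = 4.188 m. Hydraulic radius R = A/P = 2.431/4.188 = 0.5806 m. Q_A = (1/0.016)·2.431·0.5806^(2/3)·√0.0008 = 2.992 m³/s.
Channel B: Flow area A = b·y = 1.58 × 0.881 = 1.392 m². Wetted perimeter P = b + 2y = 1.58 + 2×0.881 = 3.342 m. Hydraulic radius R = A/P = 1.392/3.342 = 0.4165 m. Q_B = (1/0.016)·1.392·0.4165^(2/3)·√0.0008 = 1.372 m³/s.
The larger discharge is 2.992 m³/s and the smaller is 1.372 m³/s; the ratio is 2.18.

2.18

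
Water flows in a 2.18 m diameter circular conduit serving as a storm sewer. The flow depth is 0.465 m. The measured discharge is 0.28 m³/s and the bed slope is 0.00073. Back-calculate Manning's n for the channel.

n = 0.024

For a circular section of diameter D = 2.18 m at depth y = 0.465 m, the central angle is θ = 2 arccos(1 − 2y/D) = 1.92 rad. Then A = (D²/8)(θ − sin θ) = 0.5826 m² and P = Dθ/2 = 2.093 m.
Hydraulic radius R = A/P = 0.5826/2.093 = 0.2784 m.
Rearranging Manning's equation: n = (1/Q) A R^(2/3) S^(1/2) = (1/0.28) × 0.5826 × 0.2784^(2/3) × √0.00073 = 0.024.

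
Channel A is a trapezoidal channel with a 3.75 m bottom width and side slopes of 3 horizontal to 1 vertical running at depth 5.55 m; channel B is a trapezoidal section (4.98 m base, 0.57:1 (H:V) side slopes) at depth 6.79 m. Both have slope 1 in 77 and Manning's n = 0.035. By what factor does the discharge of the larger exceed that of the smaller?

Channel A: With bottom width b = 3.75 m and side slope z = 3: A = (b + zy)y = (3.75 + 3×5.55)×5.55 = 113.2 m²; P = b + 2y√(1+z²) = 3.75 + 2×5.55×3.162 = 38.85 m. Hydraulic radius R = A/P = 113.2/38.85 = 2.914 m. Q_A = (1/0.035)·113.2·2.914^(2/3)·√0.01299 = 752.1 m³/s.
Channel B: With bottom width b = 4.98 m and side slope z = 0.57: A = (b + zy)y = (4.98 + 0.57×6.79)×6.79 = 60.09 m²; P = b + 2y√(1+z²) = 4.98 + 2×6.79×1.151 = 20.61 m. Hydraulic radius R = A/P = 60.09/20.61 = 2.916 m. Q_B = (1/0.035)·60.09·2.916^(2/3)·√0.01299 = 399.3 m³/s.
The larger discharge is 752.1 m³/s and the smaller is 399.3 m³/s; the ratio is 1.88.

1.88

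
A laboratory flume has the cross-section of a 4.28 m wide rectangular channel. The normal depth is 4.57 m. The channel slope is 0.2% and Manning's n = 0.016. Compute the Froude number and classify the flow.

Flow area A = b·y = 4.28 × 4.57 = 19.56 m². Wetted perimeter P = b + 2y = 4.28 + 2×4.57 = 13.42 m.
Hydraulic radius R = A/P = 19.56/13.42 = 1.457 m.
V = (1/n) R^(2/3) √S = (1/0.016) × 1.457^(2/3) × √0.002 = 3.593 m/s. Hydraulic depth D_h = A/T = 19.56/4.28 = 4.57 m.
Froude number Fr = V/√(g·D_h) = 3.593/√(9.81×4.57) = 0.537, which is less than 1, so the flow is subcritical.

subcritical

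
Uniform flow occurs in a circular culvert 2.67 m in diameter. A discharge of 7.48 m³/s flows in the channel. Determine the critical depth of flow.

At critical depth, Q² T / (g A³) = 1, i.e. A³/T = Q²/g = 7.48²/9.81 = 5.703.
Trying y = 1.34 m: A³/T = 8.336 — high.
Trying y = 0.891 m: A³/T = 1.74 — low.
Trying y = 1.21 m: A³/T = 5.643 — ≈ 5.703.

y_c = 1.21 m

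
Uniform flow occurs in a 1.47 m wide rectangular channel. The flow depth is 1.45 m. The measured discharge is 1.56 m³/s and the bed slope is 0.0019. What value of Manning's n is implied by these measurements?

Flow area A = b·y = 1.47 × 1.45 = 2.131 m². Wetted perimeter P = b + 2y = 1.47 + 2×1.45 = 4.37 m.
Hydraulic radius R = A/P = 2.131/4.37 = 0.4878 m.
Rearranging Manning's equation: n = (1/Q) A R^(2/3) S^(1/2) = (1/1.56) × 2.131 × 0.4878^(2/3) × √0.0019 = 0.0369.

n = 0.0369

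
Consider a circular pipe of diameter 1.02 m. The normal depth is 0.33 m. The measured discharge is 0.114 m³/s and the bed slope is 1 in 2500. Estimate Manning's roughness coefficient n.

For a circular section of diameter D = 1.02 m at depth y = 0.33 m, the central angle is θ = 2 arccos(1 − 2y/D) = 2.42 rad. Then A = (D²/8)(θ − sin θ) = 0.2289 m² and P = Dθ/2 = 1.234 m.
Hydraulic radius R = A/P = 0.2289/1.234 = 0.1854 m.
Rearranging Manning's equation: n = (1/Q) A R^(2/3) S^(1/2) = (1/0.114) × 0.2289 × 0.1854^(2/3) × √0.0004 = 0.0131.

n = 0.0131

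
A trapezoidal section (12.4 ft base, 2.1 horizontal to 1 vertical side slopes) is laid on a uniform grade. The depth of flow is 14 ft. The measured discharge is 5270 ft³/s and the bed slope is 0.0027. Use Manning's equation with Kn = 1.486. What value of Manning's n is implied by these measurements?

With bottom width b = 12.4 ft and side slope z = 2.1: A = (b + zy)y = (12.4 + 2.1×14)×14 = 585.2 ft²; P = b + 2y√(1+z²) = 12.4 + 2×14×2.326 = 77.53 ft.
Hydraulic radius R = A/P = 585.2/77.53 = 7.548 ft.
Rearranging Manning's equation: n = (1.486/Q) A R^(2/3) S^(1/2) = (1.486/5270) × 585.2 × 7.548^(2/3) × √0.0027 = 0.033.

n = 0.033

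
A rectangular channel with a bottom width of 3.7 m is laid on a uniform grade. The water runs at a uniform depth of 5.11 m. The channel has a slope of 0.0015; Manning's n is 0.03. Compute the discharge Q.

Flow area A = b·y = 3.7 × 5.11 = 18.91 m². Wetted perimeter P = b + 2y = 3.7 + 2×5.11 = 13.92 m.
Hydraulic radius R = A/P = 18.91/13.92 = 1.358 m.
Manning's equation: Q = (1/n) A R^(2/3) S^(1/2) = (1/0.03) × 18.91 × 1.358^(2/3) × 0.0015^(1/2) = 29.9 m³/s.

Q = 29.9 m³/s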